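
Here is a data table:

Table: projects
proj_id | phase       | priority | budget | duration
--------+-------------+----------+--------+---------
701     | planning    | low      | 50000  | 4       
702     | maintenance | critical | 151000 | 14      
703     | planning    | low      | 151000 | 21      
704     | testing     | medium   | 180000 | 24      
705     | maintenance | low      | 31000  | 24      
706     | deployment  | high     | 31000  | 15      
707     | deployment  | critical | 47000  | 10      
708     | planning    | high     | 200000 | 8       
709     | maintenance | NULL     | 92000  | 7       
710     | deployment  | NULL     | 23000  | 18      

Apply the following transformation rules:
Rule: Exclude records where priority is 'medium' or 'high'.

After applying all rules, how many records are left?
7

Step 1: Count records to exclude
  - 1 (medium) + 2 (high) = 3 records
Step 2: Total records: 10
Step 3: Remaining = 10 - 3 = 7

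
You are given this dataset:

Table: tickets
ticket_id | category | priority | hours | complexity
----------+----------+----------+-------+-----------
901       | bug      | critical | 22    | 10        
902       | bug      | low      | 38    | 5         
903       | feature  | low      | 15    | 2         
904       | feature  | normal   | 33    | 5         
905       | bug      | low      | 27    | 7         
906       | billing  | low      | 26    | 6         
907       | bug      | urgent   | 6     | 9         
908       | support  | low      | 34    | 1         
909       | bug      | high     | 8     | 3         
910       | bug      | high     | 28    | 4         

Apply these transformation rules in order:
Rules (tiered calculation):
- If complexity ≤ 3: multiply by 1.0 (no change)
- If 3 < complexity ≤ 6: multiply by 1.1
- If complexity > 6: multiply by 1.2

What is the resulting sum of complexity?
59.2

Step 1: Tier 1 (complexity ≤ 3): 3 records, sum = 6 × 1.0 = 6.0
Step 2: Tier 2 (3 < complexity ≤ 6): 4 records, sum = 20 × 1.1 = 22.0
Step 3: Tier 3 (complexity > 6): 3 records, sum = 26 × 1.2 = 31.2
Step 4: Final sum = 6.0 + 22.0 + 31.2 = 59.2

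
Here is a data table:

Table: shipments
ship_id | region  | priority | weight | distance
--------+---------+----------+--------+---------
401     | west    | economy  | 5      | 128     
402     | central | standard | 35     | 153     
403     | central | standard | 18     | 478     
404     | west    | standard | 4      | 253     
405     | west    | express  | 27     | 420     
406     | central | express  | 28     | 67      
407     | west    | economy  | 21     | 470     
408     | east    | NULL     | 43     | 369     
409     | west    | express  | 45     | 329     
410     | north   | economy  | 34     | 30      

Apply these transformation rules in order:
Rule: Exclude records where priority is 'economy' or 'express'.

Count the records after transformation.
4

Step 1: Count records to exclude
  - 3 (economy) + 3 (express) = 6 records
Step 2: Total records: 10
Step 3: Remaining = 10 - 6 = 4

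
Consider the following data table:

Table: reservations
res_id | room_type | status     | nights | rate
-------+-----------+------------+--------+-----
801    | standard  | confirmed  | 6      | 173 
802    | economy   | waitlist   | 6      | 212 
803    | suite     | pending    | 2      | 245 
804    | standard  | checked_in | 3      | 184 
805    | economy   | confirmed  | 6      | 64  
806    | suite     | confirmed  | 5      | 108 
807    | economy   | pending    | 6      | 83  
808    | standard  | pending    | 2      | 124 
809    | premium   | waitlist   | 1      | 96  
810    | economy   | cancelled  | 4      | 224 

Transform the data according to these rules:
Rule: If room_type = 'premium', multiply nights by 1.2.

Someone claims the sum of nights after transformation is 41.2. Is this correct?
Yes, the result is correct.

Step 1: Calculate the correct sum after transformation
Step 2: Apply multiplier 1.2 to records where room_type = 'premium'
Step 3: Correct result = 41.2
Step 4: Claimed result = 41.2
Step 5: 41.2 = 41.2 ✓
Conclusion: The claimed result is correct.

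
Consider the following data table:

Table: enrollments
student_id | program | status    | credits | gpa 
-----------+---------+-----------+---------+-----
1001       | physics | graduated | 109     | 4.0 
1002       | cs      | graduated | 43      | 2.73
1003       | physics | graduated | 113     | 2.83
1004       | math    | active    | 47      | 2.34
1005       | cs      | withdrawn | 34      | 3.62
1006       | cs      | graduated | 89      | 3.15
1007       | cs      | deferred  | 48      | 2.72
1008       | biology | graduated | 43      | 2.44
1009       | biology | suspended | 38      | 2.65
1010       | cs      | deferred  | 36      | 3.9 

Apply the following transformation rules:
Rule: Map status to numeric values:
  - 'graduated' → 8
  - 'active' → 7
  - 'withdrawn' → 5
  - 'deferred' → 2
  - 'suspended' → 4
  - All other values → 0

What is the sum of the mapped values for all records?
60

Step 1: Apply mapping to each record
Step 2: Count by status:
  'graduated': 5 records × 8 = 40
  'active': 1 records × 7 = 7
  'withdrawn': 1 records × 5 = 5
  'deferred': 2 records × 2 = 4
  'suspended': 1 records × 4 = 4
Step 3: Sum all mapped values = 60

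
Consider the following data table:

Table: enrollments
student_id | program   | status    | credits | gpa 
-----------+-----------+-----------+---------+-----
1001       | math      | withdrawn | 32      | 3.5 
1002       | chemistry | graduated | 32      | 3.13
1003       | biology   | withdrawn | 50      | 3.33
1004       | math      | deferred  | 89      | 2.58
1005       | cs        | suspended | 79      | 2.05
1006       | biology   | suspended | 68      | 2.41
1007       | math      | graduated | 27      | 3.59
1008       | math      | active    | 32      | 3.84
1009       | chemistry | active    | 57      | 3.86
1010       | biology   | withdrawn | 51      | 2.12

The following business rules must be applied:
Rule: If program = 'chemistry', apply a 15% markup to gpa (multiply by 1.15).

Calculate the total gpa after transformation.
31.46

Step 1: Records with program = 'chemistry' have total gpa = 6.99
Step 2: Apply multiplier: 6.99 × 1.15 = 8.04
Step 3: Other records total: 23.42
Step 4: Final sum = 8.04 + 23.42 = 31.46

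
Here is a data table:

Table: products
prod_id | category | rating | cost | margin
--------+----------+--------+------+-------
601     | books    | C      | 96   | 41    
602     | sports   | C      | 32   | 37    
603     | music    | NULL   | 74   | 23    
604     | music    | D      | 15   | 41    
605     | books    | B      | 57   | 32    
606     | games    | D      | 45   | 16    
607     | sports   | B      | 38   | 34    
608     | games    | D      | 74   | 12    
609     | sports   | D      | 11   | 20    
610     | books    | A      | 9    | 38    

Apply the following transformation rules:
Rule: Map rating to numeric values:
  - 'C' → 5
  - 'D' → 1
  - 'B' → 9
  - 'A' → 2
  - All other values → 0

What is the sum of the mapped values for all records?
34

Step 1: Apply mapping to each record
Step 2: Count by status:
  'C': 2 records × 5 = 10
  'D': 4 records × 1 = 4
  'B': 2 records × 9 = 18
  'A': 1 records × 2 = 2
Step 3: Sum all mapped values = 34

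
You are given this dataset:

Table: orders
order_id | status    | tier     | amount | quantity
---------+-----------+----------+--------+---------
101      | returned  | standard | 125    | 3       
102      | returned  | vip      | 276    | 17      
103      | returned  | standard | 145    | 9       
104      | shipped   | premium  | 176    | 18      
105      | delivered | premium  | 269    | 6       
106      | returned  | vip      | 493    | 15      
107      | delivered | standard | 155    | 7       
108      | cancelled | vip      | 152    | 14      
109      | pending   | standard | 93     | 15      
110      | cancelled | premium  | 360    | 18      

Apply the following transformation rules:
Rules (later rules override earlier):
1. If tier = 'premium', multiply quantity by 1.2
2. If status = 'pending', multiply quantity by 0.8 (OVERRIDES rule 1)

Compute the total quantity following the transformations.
127.4

Step 1: Rule 2 takes priority for records with status = 'pending'
  - 1 records: 15 × 0.8 = 12.0
Step 2: Rule 1 applies to remaining records with tier = 'premium'
  - 3 records: 42 × 1.2 = 50.4
Step 3: Other records unchanged: 65
Step 4: Final sum = 12.0 + 50.4 + 65 = 127.4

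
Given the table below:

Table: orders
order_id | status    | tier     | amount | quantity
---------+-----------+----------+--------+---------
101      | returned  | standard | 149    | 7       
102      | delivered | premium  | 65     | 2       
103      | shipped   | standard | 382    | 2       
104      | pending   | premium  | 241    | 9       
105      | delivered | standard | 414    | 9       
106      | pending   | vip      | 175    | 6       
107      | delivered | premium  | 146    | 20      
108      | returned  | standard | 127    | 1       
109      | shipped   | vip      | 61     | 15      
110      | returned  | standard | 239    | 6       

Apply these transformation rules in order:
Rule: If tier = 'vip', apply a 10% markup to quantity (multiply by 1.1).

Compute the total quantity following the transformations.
79.1

Step 1: Records with tier = 'vip' have total quantity = 21
Step 2: Apply multiplier: 21 × 1.1 = 23.1
Step 3: Other records total: 56
Step 4: Final sum = 23.1 + 56 = 79.1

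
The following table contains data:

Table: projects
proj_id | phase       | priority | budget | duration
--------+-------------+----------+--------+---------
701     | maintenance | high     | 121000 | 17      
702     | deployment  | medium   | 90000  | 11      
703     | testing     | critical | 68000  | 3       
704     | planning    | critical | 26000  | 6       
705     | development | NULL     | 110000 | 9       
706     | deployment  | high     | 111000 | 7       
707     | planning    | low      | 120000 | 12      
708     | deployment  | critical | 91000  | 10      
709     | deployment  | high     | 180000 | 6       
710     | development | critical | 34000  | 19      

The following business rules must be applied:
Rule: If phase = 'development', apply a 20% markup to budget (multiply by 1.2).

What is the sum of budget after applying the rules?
979800.0

Step 1: Records with phase = 'development' have total budget = 144000
Step 2: Apply multiplier: 144000 × 1.2 = 172800.0
Step 3: Other records total: 807000
Step 4: Final sum = 172800.0 + 807000 = 979800.0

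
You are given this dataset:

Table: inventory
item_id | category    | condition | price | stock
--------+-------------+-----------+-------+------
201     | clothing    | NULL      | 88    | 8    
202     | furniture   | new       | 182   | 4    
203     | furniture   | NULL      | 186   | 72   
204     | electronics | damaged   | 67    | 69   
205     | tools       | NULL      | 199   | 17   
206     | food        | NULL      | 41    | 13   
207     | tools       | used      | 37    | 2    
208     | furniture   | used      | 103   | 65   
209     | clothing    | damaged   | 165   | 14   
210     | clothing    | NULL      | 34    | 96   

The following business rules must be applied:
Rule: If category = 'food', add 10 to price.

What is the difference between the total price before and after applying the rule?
10

Step 1: Original sum of price = 1102
Step 2: 1 records have category = 'food'
Step 3: Each affected record changes by 10
Step 4: Total change = 1 × 10 = 10
Step 5: New sum = 1102 + 10 = 1112
Step 6: Difference = |1112 - 1102| = 10
        (Sum increased by 10)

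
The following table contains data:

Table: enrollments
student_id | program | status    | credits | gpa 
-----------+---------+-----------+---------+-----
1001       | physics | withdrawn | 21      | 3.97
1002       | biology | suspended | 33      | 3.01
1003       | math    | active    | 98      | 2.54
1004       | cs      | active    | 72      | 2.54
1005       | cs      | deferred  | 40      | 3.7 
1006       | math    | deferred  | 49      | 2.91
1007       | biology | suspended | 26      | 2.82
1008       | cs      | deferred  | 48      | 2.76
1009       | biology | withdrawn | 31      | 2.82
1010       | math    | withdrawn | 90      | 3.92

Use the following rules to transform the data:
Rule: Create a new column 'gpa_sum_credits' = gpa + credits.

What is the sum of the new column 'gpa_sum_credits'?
538.99

Step 1: For each record, compute gpa + credits
Example calculations:
  3.97 + 21 = 24.97
  3.01 + 33 = 36.01
  2.54 + 98 = 100.54
  ...
Step 2: Sum all derived values
Step 3: Total = 538.99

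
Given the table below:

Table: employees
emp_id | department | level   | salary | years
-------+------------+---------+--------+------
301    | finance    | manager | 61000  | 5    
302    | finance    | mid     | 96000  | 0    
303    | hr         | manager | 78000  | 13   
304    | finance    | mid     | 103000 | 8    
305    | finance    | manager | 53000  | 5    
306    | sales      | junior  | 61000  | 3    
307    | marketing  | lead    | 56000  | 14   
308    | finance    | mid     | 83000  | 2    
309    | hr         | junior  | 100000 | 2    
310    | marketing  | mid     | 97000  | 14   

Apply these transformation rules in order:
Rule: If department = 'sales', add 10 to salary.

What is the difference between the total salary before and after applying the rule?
10

Step 1: Original sum of salary = 788000
Step 2: 1 records have department = 'sales'
Step 3: Each affected record changes by 10
Step 4: Total change = 1 × 10 = 10
Step 5: New sum = 788000 + 10 = 788010
Step 6: Difference = |788010 - 788000| = 10
        (Sum increased by 10)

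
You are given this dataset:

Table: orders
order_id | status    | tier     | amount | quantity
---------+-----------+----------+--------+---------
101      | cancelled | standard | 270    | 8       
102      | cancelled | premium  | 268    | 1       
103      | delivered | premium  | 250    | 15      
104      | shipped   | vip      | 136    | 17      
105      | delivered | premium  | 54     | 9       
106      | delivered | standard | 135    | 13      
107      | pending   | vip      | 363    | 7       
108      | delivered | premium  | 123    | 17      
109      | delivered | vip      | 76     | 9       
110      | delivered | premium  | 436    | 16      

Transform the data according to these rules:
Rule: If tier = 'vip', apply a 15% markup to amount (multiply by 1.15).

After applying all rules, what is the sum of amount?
2197.25

Step 1: Records with tier = 'vip' have total amount = 575
Step 2: Apply multiplier: 575 × 1.15 = 661.25
Step 3: Other records total: 1536
Step 4: Final sum = 661.25 + 1536 = 2197.25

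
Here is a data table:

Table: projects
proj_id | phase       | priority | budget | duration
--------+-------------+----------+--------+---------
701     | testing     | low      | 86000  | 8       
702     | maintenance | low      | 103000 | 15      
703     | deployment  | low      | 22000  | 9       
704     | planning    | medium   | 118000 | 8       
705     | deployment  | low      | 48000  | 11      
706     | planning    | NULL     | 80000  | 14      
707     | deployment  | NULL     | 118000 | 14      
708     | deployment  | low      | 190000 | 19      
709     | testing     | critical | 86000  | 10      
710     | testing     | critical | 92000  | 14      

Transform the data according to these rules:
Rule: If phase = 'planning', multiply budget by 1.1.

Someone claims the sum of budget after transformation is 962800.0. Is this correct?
Yes, the result is correct.

Step 1: Calculate the correct sum after transformation
Step 2: Apply multiplier 1.1 to records where phase = 'planning'
Step 3: Correct result = 962800.0
Step 4: Claimed result = 962800.0
Step 5: 962800.0 = 962800.0 ✓
Conclusion: The claimed result is correct.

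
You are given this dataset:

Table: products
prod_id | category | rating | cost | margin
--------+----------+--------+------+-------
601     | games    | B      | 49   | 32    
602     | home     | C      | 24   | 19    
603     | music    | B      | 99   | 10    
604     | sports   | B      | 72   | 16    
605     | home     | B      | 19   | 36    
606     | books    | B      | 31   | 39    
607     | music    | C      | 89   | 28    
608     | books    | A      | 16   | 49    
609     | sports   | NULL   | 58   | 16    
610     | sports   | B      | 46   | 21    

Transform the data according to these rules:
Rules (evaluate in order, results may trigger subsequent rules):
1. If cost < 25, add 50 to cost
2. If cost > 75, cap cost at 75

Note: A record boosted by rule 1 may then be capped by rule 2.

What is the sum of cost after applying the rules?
615

Step 1: Apply rule 1 to records with cost < 25
  - 3 records get bonus of 50
  - Of these, 0 records then exceed 75 and get capped
Step 2: Apply rule 2 to records with cost > 75
  - 2 records (original) are capped
Step 3: Calculate final sum = 615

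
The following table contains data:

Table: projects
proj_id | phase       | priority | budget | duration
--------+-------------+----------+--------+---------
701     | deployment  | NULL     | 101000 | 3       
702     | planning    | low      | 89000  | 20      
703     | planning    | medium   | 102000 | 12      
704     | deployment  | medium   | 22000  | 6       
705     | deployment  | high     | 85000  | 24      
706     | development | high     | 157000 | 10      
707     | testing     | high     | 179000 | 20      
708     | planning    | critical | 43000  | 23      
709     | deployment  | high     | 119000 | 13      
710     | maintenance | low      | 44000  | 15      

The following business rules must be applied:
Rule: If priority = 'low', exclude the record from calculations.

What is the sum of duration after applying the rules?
111

Step 1: Identify records where priority = 'low'
Step 2: The excluded records sum to 35
Step 3: Original total duration = 146
Step 4: Remaining total = 146 - 35 = 111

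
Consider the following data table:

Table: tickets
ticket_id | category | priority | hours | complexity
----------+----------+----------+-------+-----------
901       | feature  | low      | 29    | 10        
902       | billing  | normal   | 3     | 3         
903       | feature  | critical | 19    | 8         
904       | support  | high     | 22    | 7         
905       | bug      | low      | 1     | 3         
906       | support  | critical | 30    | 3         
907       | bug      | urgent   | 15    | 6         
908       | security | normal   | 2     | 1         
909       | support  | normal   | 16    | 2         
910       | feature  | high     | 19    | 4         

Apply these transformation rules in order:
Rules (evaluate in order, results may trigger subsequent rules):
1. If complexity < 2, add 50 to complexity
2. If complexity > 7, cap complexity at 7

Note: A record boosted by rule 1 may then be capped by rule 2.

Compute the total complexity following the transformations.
49

Step 1: Apply rule 1 to records with complexity < 2
  - 1 records get bonus of 50
  - Of these, 1 records then exceed 7 and get capped
Step 2: Apply rule 2 to records with complexity > 7
  - 2 records (original) are capped
Step 3: Calculate final sum = 49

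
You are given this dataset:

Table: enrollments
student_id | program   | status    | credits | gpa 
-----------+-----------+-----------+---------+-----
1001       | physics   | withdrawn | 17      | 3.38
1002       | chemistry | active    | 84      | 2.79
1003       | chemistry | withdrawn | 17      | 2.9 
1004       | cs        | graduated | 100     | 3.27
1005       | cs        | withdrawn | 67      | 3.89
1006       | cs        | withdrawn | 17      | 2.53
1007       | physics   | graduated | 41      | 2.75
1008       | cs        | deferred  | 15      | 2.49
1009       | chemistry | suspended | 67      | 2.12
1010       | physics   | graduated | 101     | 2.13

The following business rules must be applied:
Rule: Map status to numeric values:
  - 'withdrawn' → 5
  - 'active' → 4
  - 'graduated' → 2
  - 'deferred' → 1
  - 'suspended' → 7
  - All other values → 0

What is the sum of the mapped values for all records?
38

Step 1: Apply mapping to each record
Step 2: Count by status:
  'withdrawn': 4 records × 5 = 20
  'active': 1 records × 4 = 4
  'graduated': 3 records × 2 = 6
  'deferred': 1 records × 1 = 1
  'suspended': 1 records × 7 = 7
Step 3: Sum all mapped values = 38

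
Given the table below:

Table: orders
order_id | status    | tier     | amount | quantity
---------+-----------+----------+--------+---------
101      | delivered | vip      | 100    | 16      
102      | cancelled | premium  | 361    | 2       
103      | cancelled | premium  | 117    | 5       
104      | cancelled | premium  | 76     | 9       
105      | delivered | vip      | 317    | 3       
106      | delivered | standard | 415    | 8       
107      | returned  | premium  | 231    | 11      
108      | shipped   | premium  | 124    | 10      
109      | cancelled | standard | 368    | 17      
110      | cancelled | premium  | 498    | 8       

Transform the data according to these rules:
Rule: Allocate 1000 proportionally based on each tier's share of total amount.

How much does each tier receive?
premium: 539.7, standard: 300.35, vip: 159.95

Step 1: Calculate total amount = 2607
Step 2: Calculate each tier's proportion:
  premium: 1407/2607 = 53.97% → 539.7
  standard: 783/2607 = 30.03% → 300.35
  vip: 417/2607 = 16.00% → 159.95
Step 3: Verify: sum of allocations ≈ 1000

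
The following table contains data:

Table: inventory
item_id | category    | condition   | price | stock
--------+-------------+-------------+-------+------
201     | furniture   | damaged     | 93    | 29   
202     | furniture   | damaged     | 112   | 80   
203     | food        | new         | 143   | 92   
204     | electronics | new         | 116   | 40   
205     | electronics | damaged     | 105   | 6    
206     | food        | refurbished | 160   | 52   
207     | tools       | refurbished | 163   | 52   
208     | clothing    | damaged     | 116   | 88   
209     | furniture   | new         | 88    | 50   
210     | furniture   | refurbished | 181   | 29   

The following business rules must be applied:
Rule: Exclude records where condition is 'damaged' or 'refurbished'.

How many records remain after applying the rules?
3

Step 1: Count records to exclude
  - 4 (damaged) + 3 (refurbished) = 7 records
Step 2: Total records: 10
Step 3: Remaining = 10 - 7 = 3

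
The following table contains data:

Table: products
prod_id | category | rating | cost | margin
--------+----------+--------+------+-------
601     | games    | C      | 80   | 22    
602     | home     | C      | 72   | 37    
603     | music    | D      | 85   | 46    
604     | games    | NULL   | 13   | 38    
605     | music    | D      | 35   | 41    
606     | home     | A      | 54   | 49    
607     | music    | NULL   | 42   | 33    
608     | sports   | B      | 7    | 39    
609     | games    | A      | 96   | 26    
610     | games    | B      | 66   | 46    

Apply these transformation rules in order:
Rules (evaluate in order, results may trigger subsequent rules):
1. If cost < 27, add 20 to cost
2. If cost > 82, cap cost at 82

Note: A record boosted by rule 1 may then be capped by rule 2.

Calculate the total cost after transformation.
573

Step 1: Apply rule 1 to records with cost < 27
  - 2 records get bonus of 20
  - Of these, 0 records then exceed 82 and get capped
Step 2: Apply rule 2 to records with cost > 82
  - 2 records (original) are capped
Step 3: Calculate final sum = 573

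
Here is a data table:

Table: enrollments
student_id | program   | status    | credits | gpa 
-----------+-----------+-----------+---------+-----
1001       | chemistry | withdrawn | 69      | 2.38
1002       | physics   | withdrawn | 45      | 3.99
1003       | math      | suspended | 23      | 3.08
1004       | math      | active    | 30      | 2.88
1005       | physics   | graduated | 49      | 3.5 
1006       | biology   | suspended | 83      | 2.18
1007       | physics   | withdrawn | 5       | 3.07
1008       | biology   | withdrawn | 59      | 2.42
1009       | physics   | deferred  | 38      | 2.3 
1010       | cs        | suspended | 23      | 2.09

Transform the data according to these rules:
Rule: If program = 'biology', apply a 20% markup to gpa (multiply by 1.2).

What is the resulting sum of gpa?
28.81

Step 1: Records with program = 'biology' have total gpa = 4.6
Step 2: Apply multiplier: 4.6 × 1.2 = 5.52
Step 3: Other records total: 23.29
Step 4: Final sum = 5.52 + 23.29 = 28.81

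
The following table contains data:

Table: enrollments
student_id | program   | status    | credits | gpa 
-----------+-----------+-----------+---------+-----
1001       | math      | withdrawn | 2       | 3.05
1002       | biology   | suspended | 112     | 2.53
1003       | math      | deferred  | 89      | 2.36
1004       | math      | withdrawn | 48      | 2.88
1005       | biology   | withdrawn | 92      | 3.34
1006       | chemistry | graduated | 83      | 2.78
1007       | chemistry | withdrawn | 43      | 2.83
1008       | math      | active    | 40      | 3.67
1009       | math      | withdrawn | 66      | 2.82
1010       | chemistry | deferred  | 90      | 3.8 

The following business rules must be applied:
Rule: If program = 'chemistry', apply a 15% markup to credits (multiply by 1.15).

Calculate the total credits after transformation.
697.4

Step 1: Records with program = 'chemistry' have total credits = 216
Step 2: Apply multiplier: 216 × 1.15 = 248.4
Step 3: Other records total: 449
Step 4: Final sum = 248.4 + 449 = 697.4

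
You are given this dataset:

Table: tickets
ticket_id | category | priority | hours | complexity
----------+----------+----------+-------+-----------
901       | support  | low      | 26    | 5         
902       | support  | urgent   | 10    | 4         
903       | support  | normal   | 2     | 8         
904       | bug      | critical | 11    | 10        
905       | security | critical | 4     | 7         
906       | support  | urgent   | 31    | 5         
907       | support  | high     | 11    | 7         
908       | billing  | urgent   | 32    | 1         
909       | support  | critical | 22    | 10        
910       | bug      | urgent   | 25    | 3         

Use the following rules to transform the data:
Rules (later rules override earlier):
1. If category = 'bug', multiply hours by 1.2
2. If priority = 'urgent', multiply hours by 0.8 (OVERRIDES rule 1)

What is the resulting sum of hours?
156.6

Step 1: Rule 2 takes priority for records with priority = 'urgent'
  - 4 records: 98 × 0.8 = 78.4
Step 2: Rule 1 applies to remaining records with category = 'bug'
  - 1 records: 11 × 1.2 = 13.2
Step 3: Other records unchanged: 65
Step 4: Final sum = 78.4 + 13.2 + 65 = 156.6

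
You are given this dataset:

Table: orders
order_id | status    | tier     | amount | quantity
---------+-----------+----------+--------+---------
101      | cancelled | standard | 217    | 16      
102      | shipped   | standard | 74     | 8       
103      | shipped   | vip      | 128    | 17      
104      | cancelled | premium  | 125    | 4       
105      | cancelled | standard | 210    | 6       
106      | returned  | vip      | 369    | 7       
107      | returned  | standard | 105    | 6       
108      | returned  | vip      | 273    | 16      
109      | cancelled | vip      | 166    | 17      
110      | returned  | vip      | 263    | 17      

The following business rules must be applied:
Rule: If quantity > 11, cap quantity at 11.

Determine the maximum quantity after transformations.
11

Step 1: Original maximum quantity = 17
Step 2: Apply cap at 11
Step 3: 5 records had quantity > 11 and were capped
Step 4: Maximum after transformation = 11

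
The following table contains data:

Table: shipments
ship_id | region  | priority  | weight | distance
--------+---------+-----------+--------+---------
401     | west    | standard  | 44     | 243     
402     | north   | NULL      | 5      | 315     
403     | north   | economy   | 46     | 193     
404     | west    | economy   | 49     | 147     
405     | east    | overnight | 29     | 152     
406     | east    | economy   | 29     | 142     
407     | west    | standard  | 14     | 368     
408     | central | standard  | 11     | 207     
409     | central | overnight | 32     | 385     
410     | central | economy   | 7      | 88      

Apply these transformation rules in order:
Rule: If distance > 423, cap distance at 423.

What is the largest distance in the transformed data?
385

Step 1: Original maximum distance = 385
Step 2: Check cap of 423 against maximum
Step 3: No records exceed the cap (max 385 <= cap 423), so no capping applies
Step 4: Maximum after transformation = 385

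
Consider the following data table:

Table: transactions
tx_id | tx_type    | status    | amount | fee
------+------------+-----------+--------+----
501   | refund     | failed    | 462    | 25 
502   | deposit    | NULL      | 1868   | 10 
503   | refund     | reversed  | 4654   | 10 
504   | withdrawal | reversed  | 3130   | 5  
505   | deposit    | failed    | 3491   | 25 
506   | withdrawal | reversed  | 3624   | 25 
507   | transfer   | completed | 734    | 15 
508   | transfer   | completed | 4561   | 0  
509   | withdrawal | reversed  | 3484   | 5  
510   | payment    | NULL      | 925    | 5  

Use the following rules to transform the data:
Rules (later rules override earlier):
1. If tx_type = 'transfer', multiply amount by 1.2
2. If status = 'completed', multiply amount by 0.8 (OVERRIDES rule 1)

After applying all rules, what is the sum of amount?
25874.0

Step 1: Rule 2 takes priority for records with status = 'completed'
  - 2 records: 5295 × 0.8 = 4236.0
Step 2: Rule 1 applies to remaining records with tx_type = 'transfer'
  - 0 records: 0 × 1.2 = 0.0
Step 3: Other records unchanged: 21638
Step 4: Final sum = 4236.0 + 0.0 + 21638 = 25874.0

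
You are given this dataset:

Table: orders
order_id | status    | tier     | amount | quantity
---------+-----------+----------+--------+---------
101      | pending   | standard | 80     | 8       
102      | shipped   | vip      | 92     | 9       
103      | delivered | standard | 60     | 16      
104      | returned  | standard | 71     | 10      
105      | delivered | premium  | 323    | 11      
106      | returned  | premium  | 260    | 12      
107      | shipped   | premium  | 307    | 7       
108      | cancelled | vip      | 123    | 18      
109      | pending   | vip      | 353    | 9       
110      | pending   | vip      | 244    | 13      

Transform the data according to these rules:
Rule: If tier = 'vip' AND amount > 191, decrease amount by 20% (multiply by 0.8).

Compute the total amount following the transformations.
1793.6

Step 1: Find records where tier = 'vip' AND amount > 191
Step 2: 2 records match, summing to 597
Step 3: After multiplier: 597 × 0.8 = 477.6
Step 4: Unaffected records sum: 1316
Step 5: Final sum = 477.6 + 1316 = 1793.6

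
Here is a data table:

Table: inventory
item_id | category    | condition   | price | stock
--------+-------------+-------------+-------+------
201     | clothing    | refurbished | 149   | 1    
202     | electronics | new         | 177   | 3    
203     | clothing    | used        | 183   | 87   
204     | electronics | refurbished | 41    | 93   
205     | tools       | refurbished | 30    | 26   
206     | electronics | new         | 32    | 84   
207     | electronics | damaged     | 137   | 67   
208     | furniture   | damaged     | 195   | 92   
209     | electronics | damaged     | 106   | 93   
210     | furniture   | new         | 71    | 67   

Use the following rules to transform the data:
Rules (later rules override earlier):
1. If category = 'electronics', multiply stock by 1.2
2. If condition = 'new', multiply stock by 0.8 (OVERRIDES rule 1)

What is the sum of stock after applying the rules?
632.8

Step 1: Rule 2 takes priority for records with condition = 'new'
  - 3 records: 154 × 0.8 = 123.2
Step 2: Rule 1 applies to remaining records with category = 'electronics'
  - 3 records: 253 × 1.2 = 303.6
Step 3: Other records unchanged: 206
Step 4: Final sum = 123.2 + 303.6 + 206 = 632.8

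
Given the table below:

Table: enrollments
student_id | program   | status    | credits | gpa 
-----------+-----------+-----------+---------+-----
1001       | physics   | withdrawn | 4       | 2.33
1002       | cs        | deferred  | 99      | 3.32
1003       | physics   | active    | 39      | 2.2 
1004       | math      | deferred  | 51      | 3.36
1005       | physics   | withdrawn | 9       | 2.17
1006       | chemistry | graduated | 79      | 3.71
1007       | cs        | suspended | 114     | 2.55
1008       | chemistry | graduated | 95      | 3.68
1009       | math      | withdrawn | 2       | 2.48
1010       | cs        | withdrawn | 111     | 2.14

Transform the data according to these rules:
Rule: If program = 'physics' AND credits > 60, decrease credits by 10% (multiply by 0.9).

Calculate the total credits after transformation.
603

Step 1: Find records where program = 'physics' AND credits > 60
Step 2: 0 records match, summing to 0
Step 3: After multiplier: 0 × 0.9 = 0.0
Step 4: Unaffected records sum: 603
Step 5: Final sum = 0.0 + 603 = 603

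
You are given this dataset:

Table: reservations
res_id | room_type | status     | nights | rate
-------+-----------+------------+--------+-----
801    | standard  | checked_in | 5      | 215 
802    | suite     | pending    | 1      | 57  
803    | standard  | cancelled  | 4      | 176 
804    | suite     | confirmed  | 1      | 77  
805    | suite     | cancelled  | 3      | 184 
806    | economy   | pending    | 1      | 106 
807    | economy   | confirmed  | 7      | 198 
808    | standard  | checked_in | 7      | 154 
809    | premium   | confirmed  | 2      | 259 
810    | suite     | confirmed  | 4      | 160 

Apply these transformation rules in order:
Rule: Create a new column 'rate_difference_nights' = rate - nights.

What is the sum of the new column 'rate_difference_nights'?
1551

Step 1: For each record, compute rate - nights
Example calculations:
  215 - 5 = 210
  57 - 1 = 56
  176 - 4 = 172
  ...
Step 2: Sum all derived values
Step 3: Total = 1551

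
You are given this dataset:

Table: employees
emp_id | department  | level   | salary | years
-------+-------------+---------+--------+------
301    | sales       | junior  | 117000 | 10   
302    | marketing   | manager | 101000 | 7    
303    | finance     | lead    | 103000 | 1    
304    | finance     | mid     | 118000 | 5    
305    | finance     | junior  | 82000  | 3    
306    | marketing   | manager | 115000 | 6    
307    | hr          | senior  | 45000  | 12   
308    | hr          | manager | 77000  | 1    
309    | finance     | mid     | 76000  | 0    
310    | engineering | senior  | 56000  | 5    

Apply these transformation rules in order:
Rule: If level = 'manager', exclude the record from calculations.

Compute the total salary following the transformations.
597000

Step 1: Identify records where level = 'manager'
Step 2: The excluded records sum to 293000
Step 3: Original total salary = 890000
Step 4: Remaining total = 890000 - 293000 = 597000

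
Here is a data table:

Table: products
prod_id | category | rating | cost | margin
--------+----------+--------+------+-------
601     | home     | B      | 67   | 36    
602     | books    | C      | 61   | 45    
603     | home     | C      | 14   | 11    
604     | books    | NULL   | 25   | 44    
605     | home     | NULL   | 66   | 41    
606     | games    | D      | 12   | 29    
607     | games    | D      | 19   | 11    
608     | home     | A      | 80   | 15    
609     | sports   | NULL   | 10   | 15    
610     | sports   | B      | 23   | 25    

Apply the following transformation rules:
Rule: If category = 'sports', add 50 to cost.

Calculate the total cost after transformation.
477

Step 1: Count records where category = 'sports': 2
Step 2: Total bonus added: 2 × 50 = 100
Step 3: Original sum of cost: 377
Step 4: Final sum = 377 + 100 = 477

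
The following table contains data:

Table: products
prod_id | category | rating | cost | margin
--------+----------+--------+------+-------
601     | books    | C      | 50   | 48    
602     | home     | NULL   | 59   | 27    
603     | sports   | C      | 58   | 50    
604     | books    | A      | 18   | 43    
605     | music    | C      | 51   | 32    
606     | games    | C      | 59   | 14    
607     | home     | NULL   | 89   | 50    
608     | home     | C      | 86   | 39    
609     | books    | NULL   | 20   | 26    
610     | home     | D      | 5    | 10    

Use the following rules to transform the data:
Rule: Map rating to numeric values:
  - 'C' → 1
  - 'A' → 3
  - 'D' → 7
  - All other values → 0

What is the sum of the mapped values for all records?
15

Step 1: Apply mapping to each record
Step 2: Count by status:
  'C': 5 records × 1 = 5
  'A': 1 records × 3 = 3
  'D': 1 records × 7 = 7
Step 3: Sum all mapped values = 15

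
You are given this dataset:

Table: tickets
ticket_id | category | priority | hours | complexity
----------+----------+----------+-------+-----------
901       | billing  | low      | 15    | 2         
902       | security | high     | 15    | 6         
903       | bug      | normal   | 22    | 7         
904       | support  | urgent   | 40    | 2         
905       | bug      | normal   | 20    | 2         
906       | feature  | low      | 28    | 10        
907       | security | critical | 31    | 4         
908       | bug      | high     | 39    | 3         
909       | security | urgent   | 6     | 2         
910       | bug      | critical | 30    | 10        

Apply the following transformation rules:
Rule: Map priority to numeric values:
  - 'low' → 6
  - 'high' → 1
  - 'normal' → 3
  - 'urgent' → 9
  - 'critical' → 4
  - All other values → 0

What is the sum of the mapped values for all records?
46

Step 1: Apply mapping to each record
Step 2: Count by status:
  'low': 2 records × 6 = 12
  'high': 2 records × 1 = 2
  'normal': 2 records × 3 = 6
  'urgent': 2 records × 9 = 18
  'critical': 2 records × 4 = 8
Step 3: Sum all mapped values = 46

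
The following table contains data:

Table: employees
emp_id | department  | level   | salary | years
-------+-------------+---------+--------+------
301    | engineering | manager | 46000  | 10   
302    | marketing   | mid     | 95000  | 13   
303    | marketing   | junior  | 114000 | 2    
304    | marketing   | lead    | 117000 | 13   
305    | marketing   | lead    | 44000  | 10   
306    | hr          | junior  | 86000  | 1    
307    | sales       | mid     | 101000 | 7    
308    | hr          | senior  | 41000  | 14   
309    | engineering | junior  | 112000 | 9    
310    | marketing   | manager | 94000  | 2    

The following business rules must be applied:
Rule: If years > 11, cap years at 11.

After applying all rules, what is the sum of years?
74

Step 1: 3 records have years > 11
Step 2: These records originally summed to 40
Step 3: After capping: 3 × 11 = 33
Step 4: Unaffected records sum: 41
Step 5: Final sum = 33 + 41 = 74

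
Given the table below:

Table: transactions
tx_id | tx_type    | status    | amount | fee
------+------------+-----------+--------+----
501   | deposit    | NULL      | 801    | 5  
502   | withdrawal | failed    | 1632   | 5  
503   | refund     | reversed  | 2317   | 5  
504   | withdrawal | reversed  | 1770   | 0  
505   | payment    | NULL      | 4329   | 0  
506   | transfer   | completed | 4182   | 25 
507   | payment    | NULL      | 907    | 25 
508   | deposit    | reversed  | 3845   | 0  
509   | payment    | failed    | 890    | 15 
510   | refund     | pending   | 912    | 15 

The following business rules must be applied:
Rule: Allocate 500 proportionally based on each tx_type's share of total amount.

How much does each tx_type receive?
deposit: 107.62, payment: 141.9, refund: 74.8, transfer: 96.87, withdrawal: 78.8

Step 1: Calculate total amount = 21585
Step 2: Calculate each tx_type's proportion:
  deposit: 4646/21585 = 21.52% → 107.62
  payment: 6126/21585 = 28.38% → 141.9
  refund: 3229/21585 = 14.96% → 74.8
  transfer: 4182/21585 = 19.37% → 96.87
  withdrawal: 3402/21585 = 15.76% → 78.8
Step 3: Verify: sum of allocations ≈ 500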